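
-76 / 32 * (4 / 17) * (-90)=855/17 = 50.29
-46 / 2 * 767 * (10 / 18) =-88205/9 = -9800.56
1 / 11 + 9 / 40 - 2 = -741/440 = -1.68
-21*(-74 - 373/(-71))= 102501/71 = 1443.68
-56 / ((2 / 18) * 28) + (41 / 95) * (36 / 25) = -41274/2375 = -17.38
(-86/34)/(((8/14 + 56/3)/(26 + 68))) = -42441/3434 = -12.36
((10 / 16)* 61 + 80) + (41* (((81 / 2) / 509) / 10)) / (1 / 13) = 2491371/20360 = 122.37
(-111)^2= 12321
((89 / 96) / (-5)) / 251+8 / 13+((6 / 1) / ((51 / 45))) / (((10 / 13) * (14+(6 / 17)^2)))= 270958591/245899680 = 1.10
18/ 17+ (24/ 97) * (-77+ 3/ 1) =-28446/1649 = -17.25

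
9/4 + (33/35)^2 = 15381/4900 = 3.14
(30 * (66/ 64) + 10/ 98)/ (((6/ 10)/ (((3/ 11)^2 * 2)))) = 365025/47432 = 7.70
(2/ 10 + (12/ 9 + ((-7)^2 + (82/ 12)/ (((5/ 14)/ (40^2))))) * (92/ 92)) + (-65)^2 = 523333/15 = 34888.87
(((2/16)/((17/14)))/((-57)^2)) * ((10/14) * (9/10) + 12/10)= 43/736440 = 0.00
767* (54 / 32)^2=559143/256 = 2184.15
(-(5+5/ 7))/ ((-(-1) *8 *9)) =-5/63 = -0.08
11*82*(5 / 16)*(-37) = -83435/8 = -10429.38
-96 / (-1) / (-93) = -32/31 = -1.03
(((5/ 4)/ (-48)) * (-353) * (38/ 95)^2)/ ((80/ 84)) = 2471/1600 = 1.54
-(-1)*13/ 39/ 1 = 0.33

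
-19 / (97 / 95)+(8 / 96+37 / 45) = -309089/17460 = -17.70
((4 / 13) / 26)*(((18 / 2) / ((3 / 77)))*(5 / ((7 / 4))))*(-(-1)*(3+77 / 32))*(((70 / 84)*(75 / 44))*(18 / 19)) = 2919375/51376 = 56.82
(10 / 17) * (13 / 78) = 0.10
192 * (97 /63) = 6208/21 = 295.62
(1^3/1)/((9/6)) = 2/3 = 0.67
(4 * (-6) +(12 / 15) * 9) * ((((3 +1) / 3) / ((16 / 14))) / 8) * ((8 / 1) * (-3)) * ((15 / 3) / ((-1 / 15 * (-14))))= 315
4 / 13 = 0.31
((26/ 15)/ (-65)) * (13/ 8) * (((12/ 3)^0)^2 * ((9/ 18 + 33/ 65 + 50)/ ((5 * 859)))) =-6631/12885000 = 0.00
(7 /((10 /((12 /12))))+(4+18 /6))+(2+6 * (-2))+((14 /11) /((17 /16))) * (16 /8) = 179/1870 = 0.10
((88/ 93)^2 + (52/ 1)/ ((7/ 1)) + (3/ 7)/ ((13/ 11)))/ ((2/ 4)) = 13673690/787059 = 17.37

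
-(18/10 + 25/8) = -197/40 = -4.92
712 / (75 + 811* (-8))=-712/6413 = -0.11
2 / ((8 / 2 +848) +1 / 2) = 4/1705 = 0.00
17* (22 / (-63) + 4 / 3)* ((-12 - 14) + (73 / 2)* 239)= 1309595/9 = 145510.56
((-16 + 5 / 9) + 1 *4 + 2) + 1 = -76/9 = -8.44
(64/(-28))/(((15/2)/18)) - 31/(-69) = -5.04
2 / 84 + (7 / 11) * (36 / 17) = 10771/7854 = 1.37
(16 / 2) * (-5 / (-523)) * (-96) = -3840/523 = -7.34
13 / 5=2.60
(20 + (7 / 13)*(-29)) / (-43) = -57/559 = -0.10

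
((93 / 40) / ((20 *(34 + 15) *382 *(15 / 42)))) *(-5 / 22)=-93/23531200 = 0.00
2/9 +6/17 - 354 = -54074/153 = -353.42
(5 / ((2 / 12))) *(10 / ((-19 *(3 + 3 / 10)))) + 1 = -791/209 = -3.78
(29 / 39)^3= 24389/59319 = 0.41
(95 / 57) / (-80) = -1/48 = -0.02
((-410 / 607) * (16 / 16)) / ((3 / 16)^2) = -104960/5463 = -19.21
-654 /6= -109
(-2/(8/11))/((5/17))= -187/20 = -9.35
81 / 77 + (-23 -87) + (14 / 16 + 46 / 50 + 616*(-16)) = -153432557/15400 = -9963.15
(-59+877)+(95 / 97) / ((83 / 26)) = 6588188/8051 = 818.31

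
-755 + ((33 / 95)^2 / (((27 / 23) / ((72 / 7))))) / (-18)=-143102507/189525 = -755.06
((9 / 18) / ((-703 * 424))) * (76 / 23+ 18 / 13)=-701/89123528 = 0.00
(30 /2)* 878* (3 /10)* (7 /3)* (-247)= -2277093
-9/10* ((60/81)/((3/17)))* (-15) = 170/3 = 56.67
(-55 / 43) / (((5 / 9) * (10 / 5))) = -99/86 = -1.15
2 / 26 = 1/13 = 0.08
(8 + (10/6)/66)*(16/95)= 1.35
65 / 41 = 1.59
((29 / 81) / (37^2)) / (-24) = -29/2661336 = 0.00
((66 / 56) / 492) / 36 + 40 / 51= 2204347/2810304 = 0.78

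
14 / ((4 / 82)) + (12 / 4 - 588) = -298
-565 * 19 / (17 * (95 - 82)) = -10735/221 = -48.57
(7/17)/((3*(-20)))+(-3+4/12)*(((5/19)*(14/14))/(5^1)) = -951/6460 = -0.15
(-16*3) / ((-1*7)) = 48/7 = 6.86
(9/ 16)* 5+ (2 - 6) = -19/16 = -1.19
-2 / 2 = -1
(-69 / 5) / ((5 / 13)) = -35.88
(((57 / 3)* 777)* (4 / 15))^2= 387459856/25 = 15498394.24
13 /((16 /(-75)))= -975/16 = -60.94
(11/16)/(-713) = -11/11408 = 0.00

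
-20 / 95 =-4/19 = -0.21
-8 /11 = -0.73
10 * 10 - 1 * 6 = 94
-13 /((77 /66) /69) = -5382/7 = -768.86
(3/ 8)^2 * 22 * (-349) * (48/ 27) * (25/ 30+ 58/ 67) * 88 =-57684814/201 = -286989.12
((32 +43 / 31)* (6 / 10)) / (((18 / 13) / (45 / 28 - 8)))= -160563/1736 = -92.49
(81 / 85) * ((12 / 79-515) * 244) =-803861172/6715 = -119711.27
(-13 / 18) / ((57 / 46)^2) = -13754/29241 = -0.47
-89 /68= -1.31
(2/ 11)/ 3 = 2/33 = 0.06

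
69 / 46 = 3/2 = 1.50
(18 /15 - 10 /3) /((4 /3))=-8/5 = -1.60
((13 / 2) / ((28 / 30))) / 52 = 15/112 = 0.13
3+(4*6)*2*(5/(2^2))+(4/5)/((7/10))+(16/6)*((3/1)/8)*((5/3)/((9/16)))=12683/189 = 67.11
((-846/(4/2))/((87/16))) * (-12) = 27072/29 = 933.52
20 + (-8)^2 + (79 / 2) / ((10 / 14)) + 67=2063/10 = 206.30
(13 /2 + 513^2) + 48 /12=526359/2 = 263179.50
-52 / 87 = -0.60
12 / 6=2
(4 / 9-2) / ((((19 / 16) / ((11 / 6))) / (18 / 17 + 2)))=-64064/8721 = -7.35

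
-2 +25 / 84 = -143/84 = -1.70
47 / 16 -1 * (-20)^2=-6353/16 = -397.06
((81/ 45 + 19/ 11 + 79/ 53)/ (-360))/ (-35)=14627/36729000 = 0.00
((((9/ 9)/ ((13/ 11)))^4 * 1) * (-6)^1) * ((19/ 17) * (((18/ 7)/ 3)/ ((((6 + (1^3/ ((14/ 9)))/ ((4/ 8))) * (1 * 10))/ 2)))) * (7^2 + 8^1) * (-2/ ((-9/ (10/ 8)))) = -10570802/8254129 = -1.28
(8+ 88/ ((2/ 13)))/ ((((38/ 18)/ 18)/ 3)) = 281880/19 = 14835.79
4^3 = 64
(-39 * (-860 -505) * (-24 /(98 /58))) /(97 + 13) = -6874.13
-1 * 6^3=-216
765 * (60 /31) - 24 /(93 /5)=45860/31 = 1479.35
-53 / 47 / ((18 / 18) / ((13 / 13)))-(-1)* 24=1075/47 = 22.87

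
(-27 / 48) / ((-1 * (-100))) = -9/1600 = -0.01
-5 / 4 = -1.25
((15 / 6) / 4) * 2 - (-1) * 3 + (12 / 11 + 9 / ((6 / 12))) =1027/44 = 23.34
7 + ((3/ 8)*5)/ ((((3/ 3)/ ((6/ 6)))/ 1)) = 71/8 = 8.88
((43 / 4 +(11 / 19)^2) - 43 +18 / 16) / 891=-0.03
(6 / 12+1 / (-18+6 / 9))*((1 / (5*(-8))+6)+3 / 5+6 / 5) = 7153/2080 = 3.44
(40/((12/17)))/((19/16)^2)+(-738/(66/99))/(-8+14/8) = 5883524/27075 = 217.30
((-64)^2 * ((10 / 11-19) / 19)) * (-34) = 27713536/209 = 132600.65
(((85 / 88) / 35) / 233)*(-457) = -7769/143528 = -0.05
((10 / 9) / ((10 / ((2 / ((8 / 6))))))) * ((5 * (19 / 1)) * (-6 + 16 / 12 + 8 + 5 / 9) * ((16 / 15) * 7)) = 37240/81 = 459.75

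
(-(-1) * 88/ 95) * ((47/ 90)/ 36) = 517/38475 = 0.01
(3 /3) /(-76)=-1/76 = -0.01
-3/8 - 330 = -2643/8 = -330.38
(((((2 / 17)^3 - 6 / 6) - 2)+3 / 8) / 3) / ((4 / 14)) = -721763/235824 = -3.06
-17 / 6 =-2.83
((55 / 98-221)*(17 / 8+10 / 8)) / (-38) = 30699/1568 = 19.58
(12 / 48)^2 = 1/16 = 0.06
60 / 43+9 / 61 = 4047/2623 = 1.54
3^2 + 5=14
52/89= 0.58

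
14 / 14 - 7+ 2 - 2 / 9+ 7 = 2.78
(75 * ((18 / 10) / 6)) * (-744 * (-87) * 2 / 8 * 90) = 32768550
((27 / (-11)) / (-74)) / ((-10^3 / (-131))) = 3537/814000 = 0.00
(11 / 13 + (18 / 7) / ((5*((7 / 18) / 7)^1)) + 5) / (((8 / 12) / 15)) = 30924/91 = 339.82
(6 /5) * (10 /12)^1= 1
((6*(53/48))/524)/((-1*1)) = -53/4192 = -0.01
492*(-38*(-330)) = 6169680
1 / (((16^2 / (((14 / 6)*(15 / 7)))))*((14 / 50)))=125/1792 = 0.07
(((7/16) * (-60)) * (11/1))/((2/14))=-8085/4 = -2021.25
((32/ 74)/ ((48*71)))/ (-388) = -1/3057828 = 0.00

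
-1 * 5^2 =-25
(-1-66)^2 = 4489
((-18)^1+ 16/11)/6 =-91/33 = -2.76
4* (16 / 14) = 32/7 = 4.57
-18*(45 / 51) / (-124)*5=675/1054 = 0.64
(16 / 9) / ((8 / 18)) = 4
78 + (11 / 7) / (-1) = 535/7 = 76.43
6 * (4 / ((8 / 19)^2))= 1083/8 = 135.38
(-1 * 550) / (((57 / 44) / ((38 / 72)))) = -6050/27 = -224.07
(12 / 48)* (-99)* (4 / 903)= -33/301 = -0.11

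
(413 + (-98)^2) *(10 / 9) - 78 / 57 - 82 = 209886/19 = 11046.63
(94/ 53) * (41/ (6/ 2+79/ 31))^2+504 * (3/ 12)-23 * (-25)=797.85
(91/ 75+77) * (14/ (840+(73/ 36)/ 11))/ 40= 1355046/41589125 = 0.03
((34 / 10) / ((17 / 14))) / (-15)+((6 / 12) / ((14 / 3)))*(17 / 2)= 3041/4200 = 0.72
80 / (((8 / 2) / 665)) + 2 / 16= 106401/8 = 13300.12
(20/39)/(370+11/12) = 80/57863 = 0.00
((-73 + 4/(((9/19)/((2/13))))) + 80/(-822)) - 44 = -1856129/16029 = -115.80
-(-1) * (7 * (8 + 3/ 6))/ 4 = 119/8 = 14.88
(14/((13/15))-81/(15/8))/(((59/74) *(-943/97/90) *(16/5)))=98.14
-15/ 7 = -2.14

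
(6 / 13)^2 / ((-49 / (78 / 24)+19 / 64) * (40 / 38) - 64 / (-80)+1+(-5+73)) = 54720/13933699 = 0.00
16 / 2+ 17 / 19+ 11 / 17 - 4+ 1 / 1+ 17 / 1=7604/323 = 23.54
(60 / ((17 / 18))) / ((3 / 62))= 22320/17 = 1312.94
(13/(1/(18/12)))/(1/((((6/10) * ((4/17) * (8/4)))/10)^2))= 2808/180625 = 0.02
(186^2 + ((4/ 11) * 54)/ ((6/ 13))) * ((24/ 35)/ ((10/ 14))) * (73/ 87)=27901.95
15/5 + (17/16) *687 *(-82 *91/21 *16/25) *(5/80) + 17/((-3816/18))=-10371.93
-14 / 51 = -0.27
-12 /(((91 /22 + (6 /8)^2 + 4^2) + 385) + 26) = -2112/75979 = -0.03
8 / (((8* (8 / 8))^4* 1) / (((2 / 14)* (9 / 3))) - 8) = 3/3581 = 0.00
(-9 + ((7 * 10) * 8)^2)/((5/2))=125436.40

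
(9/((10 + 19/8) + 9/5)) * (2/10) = 8/63 = 0.13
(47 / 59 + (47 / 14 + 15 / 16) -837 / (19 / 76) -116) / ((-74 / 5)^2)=-571411725/36185408 = -15.79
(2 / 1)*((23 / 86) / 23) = 1/43 = 0.02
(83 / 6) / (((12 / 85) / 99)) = 77605/8 = 9700.62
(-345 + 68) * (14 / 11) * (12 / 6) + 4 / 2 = -703.09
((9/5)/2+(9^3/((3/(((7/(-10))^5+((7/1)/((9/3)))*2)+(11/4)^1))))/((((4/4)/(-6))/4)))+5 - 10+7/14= -528467697/12500 = -42277.42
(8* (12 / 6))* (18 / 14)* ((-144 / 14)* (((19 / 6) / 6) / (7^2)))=-5472/2401 = -2.28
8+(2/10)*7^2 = 89/5 = 17.80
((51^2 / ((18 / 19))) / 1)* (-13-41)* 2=-296514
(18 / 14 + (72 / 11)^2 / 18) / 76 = 3105/64372 = 0.05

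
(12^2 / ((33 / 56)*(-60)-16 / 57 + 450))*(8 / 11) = 919296/3637271 = 0.25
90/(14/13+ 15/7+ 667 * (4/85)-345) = -116025/400147 = -0.29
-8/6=-4/3 = -1.33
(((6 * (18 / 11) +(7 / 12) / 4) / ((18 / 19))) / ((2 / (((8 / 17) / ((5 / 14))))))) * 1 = 699713/100980 = 6.93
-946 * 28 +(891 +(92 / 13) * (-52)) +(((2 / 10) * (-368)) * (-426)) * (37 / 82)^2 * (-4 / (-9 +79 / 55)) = -493639104/21853 = -22589.08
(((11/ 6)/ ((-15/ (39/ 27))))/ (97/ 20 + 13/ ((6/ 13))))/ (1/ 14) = -572/7641 = -0.07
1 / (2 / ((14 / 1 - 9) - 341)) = -168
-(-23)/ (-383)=-23/383 = -0.06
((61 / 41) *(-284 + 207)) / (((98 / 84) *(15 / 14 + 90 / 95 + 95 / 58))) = -7764141/289132 = -26.85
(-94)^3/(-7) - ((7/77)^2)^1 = 100500657/847 = 118654.85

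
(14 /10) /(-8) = -7/40 = -0.18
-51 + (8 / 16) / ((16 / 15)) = -50.53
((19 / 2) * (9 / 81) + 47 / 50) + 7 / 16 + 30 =116759/3600 = 32.43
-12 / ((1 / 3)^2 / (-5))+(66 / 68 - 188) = 12001/34 = 352.97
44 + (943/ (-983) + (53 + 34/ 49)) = 4659414/48167 = 96.73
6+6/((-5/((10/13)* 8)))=-18/13 = -1.38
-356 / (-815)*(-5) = -356/163 = -2.18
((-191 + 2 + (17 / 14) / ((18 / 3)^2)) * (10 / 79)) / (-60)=95239/238896 = 0.40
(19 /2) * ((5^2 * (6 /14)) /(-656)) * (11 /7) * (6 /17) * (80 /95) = -2475/34153 = -0.07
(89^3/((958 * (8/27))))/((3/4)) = 6344721/1916 = 3311.44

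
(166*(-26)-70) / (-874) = 2193/437 = 5.02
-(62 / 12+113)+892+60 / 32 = 18617/24 = 775.71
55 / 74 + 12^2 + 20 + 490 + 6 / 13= 630307/962 = 655.20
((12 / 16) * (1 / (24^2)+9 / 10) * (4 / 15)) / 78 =2597/1123200 = 0.00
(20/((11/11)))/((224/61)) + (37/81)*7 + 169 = 805793/4536 = 177.64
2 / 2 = 1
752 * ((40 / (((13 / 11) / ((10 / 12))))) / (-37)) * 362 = -299446400/1443 = -207516.56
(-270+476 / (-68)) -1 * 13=-290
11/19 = 0.58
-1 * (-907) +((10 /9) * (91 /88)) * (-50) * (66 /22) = 734.65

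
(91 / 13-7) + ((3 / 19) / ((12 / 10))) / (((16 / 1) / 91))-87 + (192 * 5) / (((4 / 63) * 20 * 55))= -2424607/33440 = -72.51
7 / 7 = 1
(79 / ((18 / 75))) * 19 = 37525/6 = 6254.17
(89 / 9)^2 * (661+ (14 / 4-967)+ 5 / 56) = -44714045/1512 = -29572.78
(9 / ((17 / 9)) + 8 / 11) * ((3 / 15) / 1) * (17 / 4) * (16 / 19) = 4108/1045 = 3.93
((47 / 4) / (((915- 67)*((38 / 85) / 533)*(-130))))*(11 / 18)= -360349/4640256 = -0.08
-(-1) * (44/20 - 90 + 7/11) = -4794/55 = -87.16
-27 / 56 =-0.48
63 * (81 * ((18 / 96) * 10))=9568.12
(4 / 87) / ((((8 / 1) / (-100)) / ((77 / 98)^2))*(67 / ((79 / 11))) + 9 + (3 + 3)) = 86900/26066157 = 0.00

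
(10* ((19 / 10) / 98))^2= 0.04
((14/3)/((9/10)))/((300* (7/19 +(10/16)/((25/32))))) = 133/8991 = 0.01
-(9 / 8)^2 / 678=-27/14464 = 0.00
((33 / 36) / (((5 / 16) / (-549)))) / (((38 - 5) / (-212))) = 51728/5 = 10345.60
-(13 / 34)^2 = -169/1156 = -0.15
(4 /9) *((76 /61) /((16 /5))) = 95/549 = 0.17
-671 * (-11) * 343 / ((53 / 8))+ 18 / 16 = 162028189/424 = 382141.96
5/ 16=0.31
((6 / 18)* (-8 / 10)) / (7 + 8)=-4/225 = -0.02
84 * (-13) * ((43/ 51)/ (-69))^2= -673036/4127787 = -0.16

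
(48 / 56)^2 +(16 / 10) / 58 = 5416/7105 = 0.76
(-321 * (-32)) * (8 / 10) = 41088/5 = 8217.60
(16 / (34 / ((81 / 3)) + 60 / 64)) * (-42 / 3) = -96768/949 = -101.97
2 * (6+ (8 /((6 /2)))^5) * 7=479164/243 = 1971.87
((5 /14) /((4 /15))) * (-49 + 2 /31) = -113775/1736 = -65.54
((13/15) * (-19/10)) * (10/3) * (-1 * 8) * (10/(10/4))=7904/45 = 175.64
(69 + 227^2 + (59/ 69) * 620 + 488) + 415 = 3659149/69 = 53031.14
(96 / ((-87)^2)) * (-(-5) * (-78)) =-4160/841 = -4.95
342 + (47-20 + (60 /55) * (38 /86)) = 174765/473 = 369.48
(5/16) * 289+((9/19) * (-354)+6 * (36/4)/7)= -148231/2128 = -69.66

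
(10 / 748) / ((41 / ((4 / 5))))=2/7667 = 0.00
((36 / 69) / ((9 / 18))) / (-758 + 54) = -3/2024 = 0.00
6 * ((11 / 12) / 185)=11/370 = 0.03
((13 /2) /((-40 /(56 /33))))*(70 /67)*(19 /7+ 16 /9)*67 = -25753/297 = -86.71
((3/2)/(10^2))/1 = 3/200 = 0.02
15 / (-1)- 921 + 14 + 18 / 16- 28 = -7591/8 = -948.88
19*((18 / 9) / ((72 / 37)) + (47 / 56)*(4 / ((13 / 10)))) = 224713/3276 = 68.59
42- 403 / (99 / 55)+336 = 1387/9 = 154.11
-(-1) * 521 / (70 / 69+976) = 35949/67414 = 0.53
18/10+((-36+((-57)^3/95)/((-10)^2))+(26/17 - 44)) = -817399/8500 = -96.16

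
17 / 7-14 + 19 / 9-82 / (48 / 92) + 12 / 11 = -229433/1386 = -165.54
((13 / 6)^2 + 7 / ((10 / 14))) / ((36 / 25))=13045/1296 = 10.07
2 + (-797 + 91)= -704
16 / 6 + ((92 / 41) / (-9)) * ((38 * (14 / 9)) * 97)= -4738712/3321 = -1426.89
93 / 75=31/25 = 1.24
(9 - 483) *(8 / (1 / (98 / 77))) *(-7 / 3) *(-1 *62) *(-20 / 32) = 436367.27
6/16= 3/8 = 0.38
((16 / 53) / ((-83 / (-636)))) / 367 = 192/30461 = 0.01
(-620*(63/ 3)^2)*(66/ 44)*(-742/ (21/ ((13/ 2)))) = 94193190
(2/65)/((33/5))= 2/429 = 0.00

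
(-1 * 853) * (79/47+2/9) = -686665/423 = -1623.32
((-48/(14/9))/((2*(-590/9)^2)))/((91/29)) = -63423/55434925 = 0.00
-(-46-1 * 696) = 742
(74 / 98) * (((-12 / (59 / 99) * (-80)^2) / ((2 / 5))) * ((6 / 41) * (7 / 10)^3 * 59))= -29538432/41 = -720449.56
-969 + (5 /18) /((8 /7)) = -139501/144 = -968.76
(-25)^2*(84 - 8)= 47500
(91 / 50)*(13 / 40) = 0.59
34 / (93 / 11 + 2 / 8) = 3.91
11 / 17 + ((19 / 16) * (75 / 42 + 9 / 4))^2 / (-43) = 16569639/146714624 = 0.11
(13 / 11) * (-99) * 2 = -234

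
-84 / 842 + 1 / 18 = -335/7578 = -0.04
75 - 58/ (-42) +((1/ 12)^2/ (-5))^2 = 277171207/3628800 = 76.38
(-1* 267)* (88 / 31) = -23496/31 = -757.94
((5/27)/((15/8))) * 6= 16/27 = 0.59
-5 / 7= -0.71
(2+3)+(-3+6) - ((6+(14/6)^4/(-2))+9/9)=2563/162 = 15.82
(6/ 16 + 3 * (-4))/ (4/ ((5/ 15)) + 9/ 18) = -93/100 = -0.93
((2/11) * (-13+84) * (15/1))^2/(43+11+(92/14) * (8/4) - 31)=31758300/30613 = 1037.41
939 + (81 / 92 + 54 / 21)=606939/644 = 942.45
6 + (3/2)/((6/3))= 27/4 = 6.75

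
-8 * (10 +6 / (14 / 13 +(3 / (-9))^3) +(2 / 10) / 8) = -46121/365 = -126.36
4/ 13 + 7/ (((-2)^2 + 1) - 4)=95/13 = 7.31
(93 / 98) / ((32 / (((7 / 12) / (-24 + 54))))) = 31/53760 = 0.00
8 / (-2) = -4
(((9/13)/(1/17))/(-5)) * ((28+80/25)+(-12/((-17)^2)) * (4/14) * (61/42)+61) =-4518693/20825 = -216.98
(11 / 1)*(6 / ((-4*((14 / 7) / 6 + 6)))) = -99/38 = -2.61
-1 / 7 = -0.14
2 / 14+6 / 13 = 55/91 = 0.60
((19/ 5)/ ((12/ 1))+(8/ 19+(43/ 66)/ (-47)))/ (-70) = -142209/13752200 = -0.01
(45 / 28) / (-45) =-1/28 = -0.04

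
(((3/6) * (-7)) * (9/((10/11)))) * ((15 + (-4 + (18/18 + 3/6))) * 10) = -17325/4 = -4331.25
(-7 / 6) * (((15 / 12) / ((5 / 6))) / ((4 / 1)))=-7/16 = -0.44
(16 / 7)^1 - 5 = -19/7 = -2.71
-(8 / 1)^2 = -64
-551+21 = -530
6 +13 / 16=109/16 = 6.81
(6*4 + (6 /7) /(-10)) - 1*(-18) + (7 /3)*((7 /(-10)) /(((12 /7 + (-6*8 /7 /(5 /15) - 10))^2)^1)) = 359140001/8568840 = 41.91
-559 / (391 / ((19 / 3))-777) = 0.78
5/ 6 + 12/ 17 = 1.54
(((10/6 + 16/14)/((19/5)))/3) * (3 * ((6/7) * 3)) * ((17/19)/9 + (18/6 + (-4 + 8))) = 716260/53067 = 13.50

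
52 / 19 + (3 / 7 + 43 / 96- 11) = -7.39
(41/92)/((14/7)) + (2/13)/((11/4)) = 7335/26312 = 0.28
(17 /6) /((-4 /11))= -187/24 = -7.79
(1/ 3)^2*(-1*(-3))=1/3 = 0.33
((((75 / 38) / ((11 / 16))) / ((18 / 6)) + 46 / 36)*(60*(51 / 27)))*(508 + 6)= 734603660/5643 = 130179.63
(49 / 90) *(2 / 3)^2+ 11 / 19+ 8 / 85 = 119701/130815 = 0.92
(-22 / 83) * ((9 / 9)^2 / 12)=-11/498 = -0.02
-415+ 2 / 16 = -3319/8 = -414.88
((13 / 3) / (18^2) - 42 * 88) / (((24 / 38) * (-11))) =68257481/128304 = 532.00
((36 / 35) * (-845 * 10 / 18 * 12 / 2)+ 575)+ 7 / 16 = -260031/112 = -2321.71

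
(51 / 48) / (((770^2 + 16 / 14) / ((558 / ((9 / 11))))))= 40579/33202464 = 0.00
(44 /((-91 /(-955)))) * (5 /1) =210100/91 = 2308.79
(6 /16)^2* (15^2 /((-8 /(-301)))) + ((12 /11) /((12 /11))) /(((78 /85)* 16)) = 23772835/19968 = 1190.55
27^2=729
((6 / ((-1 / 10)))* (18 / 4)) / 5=-54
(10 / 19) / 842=5/7999 = 0.00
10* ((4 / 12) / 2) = 1.67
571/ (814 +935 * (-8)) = -571/6666 = -0.09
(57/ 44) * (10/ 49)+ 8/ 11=1069/1078 = 0.99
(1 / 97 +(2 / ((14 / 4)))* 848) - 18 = 316809/679 = 466.58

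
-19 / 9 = -2.11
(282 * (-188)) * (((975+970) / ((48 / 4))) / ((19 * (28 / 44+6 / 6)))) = -47261555/171 = -276383.36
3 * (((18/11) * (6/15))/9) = 12/55 = 0.22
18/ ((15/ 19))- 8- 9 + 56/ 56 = 34/5 = 6.80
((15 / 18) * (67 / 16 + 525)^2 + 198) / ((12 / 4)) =358754573/4608 = 77854.73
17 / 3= 5.67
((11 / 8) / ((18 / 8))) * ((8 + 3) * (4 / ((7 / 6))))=484/21 = 23.05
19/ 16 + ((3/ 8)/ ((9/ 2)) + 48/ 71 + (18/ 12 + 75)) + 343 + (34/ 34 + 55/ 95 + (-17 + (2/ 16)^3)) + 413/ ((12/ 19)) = 732090917/690688 = 1059.94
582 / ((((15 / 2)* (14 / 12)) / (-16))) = -37248/35 = -1064.23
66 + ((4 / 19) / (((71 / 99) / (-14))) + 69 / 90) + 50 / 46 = 59333471/930810 = 63.74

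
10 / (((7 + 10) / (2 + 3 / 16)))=175/136 = 1.29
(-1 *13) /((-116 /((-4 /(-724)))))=13/20996 = 0.00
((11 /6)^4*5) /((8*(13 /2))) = 73205/67392 = 1.09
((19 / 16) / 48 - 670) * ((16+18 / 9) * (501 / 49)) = -773355123/6272 = -123302.79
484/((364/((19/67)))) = 2299/6097 = 0.38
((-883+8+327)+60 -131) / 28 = -619/28 = -22.11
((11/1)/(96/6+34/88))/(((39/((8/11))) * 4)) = 88/28119 = 0.00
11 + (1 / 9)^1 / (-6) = 593/54 = 10.98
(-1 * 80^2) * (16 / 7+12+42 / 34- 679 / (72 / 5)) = 216816800/1071 = 202443.32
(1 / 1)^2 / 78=0.01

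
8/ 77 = 0.10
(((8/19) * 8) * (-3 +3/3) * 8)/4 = -256/19 = -13.47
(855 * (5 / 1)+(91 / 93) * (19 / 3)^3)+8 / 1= 11378782/2511 = 4531.57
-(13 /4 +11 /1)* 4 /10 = -57/10 = -5.70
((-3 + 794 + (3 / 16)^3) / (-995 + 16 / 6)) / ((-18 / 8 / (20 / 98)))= 0.07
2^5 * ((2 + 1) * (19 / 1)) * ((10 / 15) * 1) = 1216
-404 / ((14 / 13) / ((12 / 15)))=-10504/35 = -300.11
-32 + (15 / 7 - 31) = -426/7 = -60.86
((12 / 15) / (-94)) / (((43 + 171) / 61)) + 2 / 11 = 49619/276595 = 0.18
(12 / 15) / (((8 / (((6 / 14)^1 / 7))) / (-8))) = -12/245 = -0.05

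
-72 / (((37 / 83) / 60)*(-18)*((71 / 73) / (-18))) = -26174880/2627 = -9963.79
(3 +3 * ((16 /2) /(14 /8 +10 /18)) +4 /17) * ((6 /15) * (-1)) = -38506/7055 = -5.46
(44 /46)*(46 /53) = 44/53 = 0.83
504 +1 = 505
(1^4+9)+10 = 20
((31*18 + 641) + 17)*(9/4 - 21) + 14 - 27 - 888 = -23701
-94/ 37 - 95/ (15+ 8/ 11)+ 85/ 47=-6.77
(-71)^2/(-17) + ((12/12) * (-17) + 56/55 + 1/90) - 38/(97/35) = -532543469/1632510 = -326.21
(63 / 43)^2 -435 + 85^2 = 6792.15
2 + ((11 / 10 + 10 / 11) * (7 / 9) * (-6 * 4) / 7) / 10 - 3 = -1267/825 = -1.54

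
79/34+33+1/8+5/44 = 53201/1496 = 35.56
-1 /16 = -0.06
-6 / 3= -2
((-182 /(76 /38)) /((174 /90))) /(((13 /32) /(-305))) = 1024800/29 = 35337.93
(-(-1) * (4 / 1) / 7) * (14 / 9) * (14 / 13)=112/117 = 0.96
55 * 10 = 550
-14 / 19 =-0.74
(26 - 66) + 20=-20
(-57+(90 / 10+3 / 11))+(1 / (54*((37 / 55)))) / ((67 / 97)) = -70220965/1472526 = -47.69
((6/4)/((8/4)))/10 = 3/40 = 0.08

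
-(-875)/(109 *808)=875/88072 = 0.01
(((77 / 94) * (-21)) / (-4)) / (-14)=-231/752 = -0.31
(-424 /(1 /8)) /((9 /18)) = -6784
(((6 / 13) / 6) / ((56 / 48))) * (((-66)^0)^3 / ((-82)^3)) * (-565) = 1695/25087244 = 0.00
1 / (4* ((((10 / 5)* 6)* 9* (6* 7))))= 1/18144 = 0.00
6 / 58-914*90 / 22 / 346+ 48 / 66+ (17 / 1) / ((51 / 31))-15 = -2424238/165561 = -14.64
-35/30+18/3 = 29/6 = 4.83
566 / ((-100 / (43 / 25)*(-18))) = 12169/22500 = 0.54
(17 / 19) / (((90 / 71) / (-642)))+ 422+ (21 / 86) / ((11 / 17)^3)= -986939309/32622810 = -30.25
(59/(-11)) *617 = -36403/11 = -3309.36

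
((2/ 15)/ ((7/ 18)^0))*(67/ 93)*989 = 132526/1395 = 95.00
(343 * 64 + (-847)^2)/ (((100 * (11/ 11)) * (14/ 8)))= 105623/25 = 4224.92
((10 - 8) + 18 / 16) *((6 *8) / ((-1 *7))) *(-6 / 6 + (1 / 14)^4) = 2881125/134456 = 21.43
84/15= 28/5 = 5.60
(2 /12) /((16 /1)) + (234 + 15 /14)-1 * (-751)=662647/672 = 986.08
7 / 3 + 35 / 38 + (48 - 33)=2081/114 = 18.25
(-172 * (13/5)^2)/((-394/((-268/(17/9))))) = -35056008/83725 = -418.70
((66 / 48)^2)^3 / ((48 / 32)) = 1771561/393216 = 4.51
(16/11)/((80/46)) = 46/55 = 0.84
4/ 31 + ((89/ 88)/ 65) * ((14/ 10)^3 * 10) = 1232337/2216500 = 0.56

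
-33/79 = -0.42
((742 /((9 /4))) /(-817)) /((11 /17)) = -50456/80883 = -0.62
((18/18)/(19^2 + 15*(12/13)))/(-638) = -13/3108974 = 0.00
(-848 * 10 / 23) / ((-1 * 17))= 8480/391 = 21.69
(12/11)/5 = 12/55 = 0.22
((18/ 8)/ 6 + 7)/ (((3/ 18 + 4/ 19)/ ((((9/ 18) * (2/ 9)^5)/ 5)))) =4484/4231845 = 0.00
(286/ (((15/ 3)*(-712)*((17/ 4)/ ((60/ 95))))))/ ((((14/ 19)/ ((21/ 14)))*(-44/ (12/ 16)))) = 351/847280 = 0.00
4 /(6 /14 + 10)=28/73 = 0.38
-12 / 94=-6/47 = -0.13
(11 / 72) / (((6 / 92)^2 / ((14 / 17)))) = 40733/1377 = 29.58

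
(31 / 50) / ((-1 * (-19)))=31/950 = 0.03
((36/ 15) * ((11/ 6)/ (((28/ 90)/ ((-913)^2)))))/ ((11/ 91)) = 97527573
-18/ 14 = -9/7 = -1.29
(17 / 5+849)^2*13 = 236140372/25 = 9445614.88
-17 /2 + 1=-15/2 = -7.50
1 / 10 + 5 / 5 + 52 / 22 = 381/110 = 3.46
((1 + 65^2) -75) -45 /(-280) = 232465/56 = 4151.16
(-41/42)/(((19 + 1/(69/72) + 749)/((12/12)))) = -943/742896 = 0.00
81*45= 3645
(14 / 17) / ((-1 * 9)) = -14/153 = -0.09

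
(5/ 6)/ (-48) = -0.02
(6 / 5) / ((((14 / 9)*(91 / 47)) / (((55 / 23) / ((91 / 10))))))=139590/1333241 = 0.10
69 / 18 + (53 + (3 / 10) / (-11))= 9373/165 = 56.81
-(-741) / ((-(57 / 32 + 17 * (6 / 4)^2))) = -7904/427 = -18.51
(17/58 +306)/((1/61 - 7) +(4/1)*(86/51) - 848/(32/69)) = -0.17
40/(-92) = -10/23 = -0.43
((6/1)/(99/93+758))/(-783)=-62/6141591 = 0.00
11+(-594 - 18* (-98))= 1181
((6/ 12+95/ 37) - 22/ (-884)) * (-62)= -1567794/8177 = -191.73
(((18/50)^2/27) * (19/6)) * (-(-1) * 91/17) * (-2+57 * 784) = 38631047/10625 = 3635.86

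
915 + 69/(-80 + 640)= 512469/560 = 915.12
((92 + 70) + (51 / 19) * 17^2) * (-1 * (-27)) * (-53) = -25496127/19 = -1341901.42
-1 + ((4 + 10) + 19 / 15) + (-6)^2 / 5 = 21.47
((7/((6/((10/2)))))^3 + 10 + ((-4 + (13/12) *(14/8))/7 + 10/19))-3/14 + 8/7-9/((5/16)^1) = 51954491/287280 = 180.85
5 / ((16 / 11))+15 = 295/16 = 18.44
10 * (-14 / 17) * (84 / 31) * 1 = -11760/527 = -22.31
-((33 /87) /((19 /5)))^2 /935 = -55/5161217 = 0.00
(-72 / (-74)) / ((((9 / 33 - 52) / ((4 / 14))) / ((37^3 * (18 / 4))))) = -4879116/3983 = -1224.99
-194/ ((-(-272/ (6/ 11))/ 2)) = -291/374 = -0.78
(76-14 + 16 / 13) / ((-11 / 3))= -2466/143 = -17.24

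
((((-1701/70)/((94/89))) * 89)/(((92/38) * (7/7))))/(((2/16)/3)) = -109713771/5405 = -20298.57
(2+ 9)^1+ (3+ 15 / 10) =31/2 = 15.50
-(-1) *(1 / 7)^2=1/49 = 0.02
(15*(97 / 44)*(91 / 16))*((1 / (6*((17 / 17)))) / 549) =44135/772992 = 0.06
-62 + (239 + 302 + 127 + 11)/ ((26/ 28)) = 8700/13 = 669.23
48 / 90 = 8/15 = 0.53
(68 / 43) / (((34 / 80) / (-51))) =-8160/43 = -189.77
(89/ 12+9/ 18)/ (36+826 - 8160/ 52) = 1235/109992 = 0.01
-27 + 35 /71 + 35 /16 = -27627/1136 = -24.32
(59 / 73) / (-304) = -59/22192 = 0.00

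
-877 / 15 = -58.47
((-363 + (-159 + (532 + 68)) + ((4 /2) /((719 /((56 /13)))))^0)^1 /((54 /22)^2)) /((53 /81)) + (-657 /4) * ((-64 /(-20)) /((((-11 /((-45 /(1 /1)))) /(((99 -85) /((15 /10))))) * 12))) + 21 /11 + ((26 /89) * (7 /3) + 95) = -726033911/466983 = -1554.73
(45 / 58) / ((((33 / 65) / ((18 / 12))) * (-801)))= -325/113564 = 0.00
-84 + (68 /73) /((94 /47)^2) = -6115/73 = -83.77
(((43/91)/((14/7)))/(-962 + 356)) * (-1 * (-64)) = -688/27573 = -0.02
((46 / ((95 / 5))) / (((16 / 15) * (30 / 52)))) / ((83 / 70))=10465/3154 = 3.32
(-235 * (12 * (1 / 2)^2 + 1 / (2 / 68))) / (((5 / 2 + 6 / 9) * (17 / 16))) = -834720/323 = -2584.27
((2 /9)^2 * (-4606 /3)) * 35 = -644840/243 = -2653.66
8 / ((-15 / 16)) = -8.53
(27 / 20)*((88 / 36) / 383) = 33/3830 = 0.01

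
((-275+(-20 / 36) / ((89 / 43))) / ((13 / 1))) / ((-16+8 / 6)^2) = -110245/1119976 = -0.10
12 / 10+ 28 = 146/5 = 29.20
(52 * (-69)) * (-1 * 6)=21528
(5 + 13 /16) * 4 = 93/4 = 23.25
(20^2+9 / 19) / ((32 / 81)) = 616329/608 = 1013.70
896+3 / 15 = 4481/5 = 896.20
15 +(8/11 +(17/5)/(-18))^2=14985589/980100 = 15.29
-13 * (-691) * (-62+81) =170677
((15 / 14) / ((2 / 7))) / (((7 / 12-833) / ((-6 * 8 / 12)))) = 180/9989 = 0.02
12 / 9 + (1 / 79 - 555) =-131216/237 = -553.65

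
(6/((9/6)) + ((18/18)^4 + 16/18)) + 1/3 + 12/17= 1060/153 = 6.93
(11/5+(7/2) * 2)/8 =23/20 = 1.15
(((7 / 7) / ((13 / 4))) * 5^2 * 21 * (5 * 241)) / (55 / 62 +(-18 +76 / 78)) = -12061.43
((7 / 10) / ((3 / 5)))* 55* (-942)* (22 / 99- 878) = 477515500/9 = 53057277.78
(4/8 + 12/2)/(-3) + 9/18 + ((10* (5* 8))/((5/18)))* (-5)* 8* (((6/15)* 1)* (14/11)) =-967735/33 = -29325.30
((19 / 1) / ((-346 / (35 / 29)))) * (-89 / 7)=8455/10034 = 0.84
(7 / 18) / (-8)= -7/144 = -0.05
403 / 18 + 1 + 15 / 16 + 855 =879.33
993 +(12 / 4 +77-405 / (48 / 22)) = 7099/8 = 887.38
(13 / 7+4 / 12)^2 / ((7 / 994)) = 300472/441 = 681.34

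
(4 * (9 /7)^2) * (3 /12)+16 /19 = 2323/931 = 2.50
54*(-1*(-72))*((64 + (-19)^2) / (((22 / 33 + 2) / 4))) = 2478600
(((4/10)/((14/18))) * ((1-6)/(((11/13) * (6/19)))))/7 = -741/539 = -1.37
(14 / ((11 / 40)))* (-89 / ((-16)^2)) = -3115/176 = -17.70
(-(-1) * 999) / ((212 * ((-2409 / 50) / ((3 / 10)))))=-4995/170236 = -0.03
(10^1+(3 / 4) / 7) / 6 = 283/168 = 1.68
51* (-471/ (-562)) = 24021/562 = 42.74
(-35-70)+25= -80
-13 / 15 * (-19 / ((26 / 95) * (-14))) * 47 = -16967/84 = -201.99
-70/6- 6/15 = -181/15 = -12.07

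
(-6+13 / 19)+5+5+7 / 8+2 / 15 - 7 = -2981/2280 = -1.31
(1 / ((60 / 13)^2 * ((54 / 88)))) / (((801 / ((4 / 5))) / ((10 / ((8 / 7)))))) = 13013/19464300 = 0.00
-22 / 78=-11/39 = -0.28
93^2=8649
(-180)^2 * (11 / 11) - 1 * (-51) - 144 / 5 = 162111/5 = 32422.20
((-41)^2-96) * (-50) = -79250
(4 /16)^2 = 1/16 = 0.06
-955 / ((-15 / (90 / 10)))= 573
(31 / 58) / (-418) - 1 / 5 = -24399/121220 = -0.20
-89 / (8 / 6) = -267/4 = -66.75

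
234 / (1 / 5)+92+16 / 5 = 6326/5 = 1265.20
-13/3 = -4.33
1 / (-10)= -1/10 = -0.10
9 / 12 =3/4 = 0.75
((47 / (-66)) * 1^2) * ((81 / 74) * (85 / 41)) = -107865/66748 = -1.62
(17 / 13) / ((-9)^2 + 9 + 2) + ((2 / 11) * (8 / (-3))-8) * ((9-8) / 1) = -334319/39468 = -8.47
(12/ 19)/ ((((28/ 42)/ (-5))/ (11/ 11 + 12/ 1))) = -1170/19 = -61.58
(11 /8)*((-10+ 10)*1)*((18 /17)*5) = 0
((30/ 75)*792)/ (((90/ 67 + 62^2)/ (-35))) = -371448/128819 = -2.88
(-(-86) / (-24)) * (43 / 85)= -1849/1020 = -1.81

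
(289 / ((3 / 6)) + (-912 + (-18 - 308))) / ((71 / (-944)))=623040/71 = 8775.21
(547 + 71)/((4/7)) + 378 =2919/2 = 1459.50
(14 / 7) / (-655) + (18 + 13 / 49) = 586127/32095 = 18.26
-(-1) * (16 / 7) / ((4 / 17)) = 68/7 = 9.71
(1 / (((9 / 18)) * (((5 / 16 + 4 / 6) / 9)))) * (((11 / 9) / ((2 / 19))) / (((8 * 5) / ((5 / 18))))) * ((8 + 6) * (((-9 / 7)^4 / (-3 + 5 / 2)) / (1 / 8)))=-14626656/16121 = -907.30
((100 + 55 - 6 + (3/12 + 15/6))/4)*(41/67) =24887/1072 = 23.22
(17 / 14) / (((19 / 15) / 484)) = 61710/133 = 463.98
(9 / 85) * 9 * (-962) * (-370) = 5766228/17 = 339189.88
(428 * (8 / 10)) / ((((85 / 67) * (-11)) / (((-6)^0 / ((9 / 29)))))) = -3326416/42075 = -79.06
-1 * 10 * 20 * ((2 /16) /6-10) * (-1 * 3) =-11975/2 = -5987.50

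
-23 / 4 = -5.75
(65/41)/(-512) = -65/20992 = 0.00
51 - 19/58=2939/58 = 50.67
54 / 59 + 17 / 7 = 1381/413 = 3.34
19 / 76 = 1/4 = 0.25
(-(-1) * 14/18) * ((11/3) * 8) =616/27 = 22.81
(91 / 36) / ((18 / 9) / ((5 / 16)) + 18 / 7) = 3185/11304 = 0.28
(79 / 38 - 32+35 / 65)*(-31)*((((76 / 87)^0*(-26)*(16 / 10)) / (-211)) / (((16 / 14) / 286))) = 180165986/4009 = 44940.38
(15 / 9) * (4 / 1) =20/3 = 6.67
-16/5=-3.20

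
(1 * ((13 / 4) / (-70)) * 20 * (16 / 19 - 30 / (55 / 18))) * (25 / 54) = 21775/5643 = 3.86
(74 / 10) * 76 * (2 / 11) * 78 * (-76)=-606164.95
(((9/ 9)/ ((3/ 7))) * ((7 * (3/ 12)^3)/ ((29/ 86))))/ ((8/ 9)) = 6321/7424 = 0.85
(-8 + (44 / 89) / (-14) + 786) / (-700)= -121168/109025 = -1.11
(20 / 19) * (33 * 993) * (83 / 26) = 27198270/247 = 110114.45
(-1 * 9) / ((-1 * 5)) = 9/5 = 1.80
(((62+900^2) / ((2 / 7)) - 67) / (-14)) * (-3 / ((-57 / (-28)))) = 5670300/19 = 298436.84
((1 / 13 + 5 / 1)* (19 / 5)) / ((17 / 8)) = 10032/1105 = 9.08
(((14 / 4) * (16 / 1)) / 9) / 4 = 14/9 = 1.56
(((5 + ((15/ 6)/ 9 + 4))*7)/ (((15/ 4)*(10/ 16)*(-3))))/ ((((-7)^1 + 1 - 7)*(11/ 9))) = 0.58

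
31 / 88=0.35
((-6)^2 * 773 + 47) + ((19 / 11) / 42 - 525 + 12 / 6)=12636643/462 = 27352.04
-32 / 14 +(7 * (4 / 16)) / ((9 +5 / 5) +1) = -655/308 = -2.13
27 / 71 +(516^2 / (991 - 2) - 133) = 223064/1633 = 136.60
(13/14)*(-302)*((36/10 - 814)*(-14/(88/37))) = -73575203/55 = -1337730.96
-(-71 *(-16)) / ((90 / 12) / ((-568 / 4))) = 322624/15 = 21508.27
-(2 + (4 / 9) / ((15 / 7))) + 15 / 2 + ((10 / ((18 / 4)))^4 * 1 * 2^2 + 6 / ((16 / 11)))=28071553/262440 = 106.96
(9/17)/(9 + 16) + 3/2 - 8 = -5507/850 = -6.48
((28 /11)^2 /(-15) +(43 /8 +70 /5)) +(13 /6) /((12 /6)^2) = 47153/2420 = 19.48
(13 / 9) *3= 13/3 = 4.33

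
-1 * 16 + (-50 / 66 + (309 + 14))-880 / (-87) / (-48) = 878617/2871 = 306.03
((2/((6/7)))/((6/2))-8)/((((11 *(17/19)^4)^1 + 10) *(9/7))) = -59296055/179977221 = -0.33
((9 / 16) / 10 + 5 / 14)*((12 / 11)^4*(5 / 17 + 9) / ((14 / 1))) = 23701896/60979765 = 0.39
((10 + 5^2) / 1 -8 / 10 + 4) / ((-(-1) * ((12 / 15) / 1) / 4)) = 191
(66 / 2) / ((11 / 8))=24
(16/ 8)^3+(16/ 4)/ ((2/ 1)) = 10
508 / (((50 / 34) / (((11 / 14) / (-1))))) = -47498/175 = -271.42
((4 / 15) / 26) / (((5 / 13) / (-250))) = -6.67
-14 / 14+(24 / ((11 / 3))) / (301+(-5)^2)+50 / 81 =-52667/145233 = -0.36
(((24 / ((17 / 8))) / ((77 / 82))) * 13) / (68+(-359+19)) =-12792/22253 = -0.57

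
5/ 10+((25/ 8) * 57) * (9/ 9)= 1429/8 = 178.62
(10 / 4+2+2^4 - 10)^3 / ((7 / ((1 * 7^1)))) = 9261/8 = 1157.62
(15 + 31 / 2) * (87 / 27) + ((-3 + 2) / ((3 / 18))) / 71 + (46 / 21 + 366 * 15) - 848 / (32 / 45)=19671734/4473 = 4397.88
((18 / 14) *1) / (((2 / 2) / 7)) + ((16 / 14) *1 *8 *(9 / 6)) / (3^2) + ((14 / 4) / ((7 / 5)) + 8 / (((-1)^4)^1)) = 883/42 = 21.02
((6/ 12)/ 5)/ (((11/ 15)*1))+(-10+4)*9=-1185/22 = -53.86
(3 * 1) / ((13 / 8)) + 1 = 2.85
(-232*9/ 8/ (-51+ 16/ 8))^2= 68121/2401 = 28.37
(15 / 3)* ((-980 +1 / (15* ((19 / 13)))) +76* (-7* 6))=-1189007/57 = -20859.77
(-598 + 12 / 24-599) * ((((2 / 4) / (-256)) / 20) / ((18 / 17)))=0.11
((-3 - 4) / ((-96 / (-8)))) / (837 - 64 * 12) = -7/828 = -0.01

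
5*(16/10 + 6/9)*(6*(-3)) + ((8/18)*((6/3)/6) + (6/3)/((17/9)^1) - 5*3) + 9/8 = -795605/3672 = -216.67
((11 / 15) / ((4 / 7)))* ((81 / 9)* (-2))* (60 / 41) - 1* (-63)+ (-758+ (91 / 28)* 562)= 90011/82 = 1097.70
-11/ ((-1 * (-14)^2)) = 11/196 = 0.06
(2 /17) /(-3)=-2/51 = -0.04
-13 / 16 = -0.81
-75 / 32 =-2.34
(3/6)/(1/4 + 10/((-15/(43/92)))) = -138/17 = -8.12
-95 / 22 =-4.32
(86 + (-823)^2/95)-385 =648924/95 = 6830.78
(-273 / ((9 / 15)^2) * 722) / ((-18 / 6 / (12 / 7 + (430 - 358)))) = 40359800/3 = 13453266.67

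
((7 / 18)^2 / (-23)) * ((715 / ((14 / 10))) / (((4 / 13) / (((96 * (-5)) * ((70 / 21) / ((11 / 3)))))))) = 2957500/621 = 4762.48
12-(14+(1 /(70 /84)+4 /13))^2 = -965364/4225 = -228.49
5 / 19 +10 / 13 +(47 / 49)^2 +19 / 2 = 13583649/1186094 = 11.45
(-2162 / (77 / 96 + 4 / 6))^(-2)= 1/2166784 = 0.00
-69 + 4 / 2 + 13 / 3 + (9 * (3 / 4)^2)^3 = 824275/12288 = 67.08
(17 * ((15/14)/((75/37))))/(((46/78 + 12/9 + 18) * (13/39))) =1.35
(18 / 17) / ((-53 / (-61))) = 1098/901 = 1.22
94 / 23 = 4.09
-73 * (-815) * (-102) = -6068490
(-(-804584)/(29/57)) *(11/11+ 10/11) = 87553368/29 = 3019081.66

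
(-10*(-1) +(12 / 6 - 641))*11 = -6919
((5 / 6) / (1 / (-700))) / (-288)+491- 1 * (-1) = 213419/432 = 494.03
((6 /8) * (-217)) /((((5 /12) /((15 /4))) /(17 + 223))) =-351540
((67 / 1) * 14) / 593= 938/593 = 1.58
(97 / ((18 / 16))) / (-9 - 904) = -776/8217 = -0.09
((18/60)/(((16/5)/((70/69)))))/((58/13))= 455/21344 = 0.02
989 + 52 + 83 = 1124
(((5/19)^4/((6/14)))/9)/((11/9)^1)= 4375/4300593 = 0.00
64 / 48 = 4/3 = 1.33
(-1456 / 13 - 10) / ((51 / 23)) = -2806/51 = -55.02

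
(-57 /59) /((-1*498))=19/9794 = 0.00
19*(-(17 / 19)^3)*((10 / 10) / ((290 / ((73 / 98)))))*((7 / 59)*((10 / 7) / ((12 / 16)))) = -717298/90797637 = -0.01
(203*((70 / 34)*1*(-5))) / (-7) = 5075/17 = 298.53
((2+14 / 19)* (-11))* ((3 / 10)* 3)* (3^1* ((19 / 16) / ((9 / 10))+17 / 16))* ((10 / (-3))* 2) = 49049/38 = 1290.76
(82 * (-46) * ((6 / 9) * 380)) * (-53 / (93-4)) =151936160/267 = 569049.29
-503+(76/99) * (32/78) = -502.69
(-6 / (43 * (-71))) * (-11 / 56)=-33/85484 = 0.00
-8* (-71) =568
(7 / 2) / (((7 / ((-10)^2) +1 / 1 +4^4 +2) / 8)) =0.11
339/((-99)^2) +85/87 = 95842/94743 = 1.01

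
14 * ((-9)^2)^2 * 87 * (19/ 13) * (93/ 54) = 261493029/13 = 20114848.38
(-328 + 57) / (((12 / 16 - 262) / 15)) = 3252/209 = 15.56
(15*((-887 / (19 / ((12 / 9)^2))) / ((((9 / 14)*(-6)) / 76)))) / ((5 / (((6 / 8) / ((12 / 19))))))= 471884/81 = 5825.73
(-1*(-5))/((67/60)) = 300/67 = 4.48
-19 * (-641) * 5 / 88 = 60895/88 = 691.99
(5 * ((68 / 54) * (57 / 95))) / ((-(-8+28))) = -17/90 = -0.19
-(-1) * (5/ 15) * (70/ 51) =70/153 = 0.46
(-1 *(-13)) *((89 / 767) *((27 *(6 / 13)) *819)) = 908334/59 = 15395.49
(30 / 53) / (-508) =-15/13462 = 0.00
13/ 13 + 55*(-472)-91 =-26050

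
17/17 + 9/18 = 3/2 = 1.50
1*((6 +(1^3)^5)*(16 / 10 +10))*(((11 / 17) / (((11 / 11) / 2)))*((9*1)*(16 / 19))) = 1286208/1615 = 796.41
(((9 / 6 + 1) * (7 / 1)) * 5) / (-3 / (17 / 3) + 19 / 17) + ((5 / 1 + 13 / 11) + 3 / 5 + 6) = 35537/220 = 161.53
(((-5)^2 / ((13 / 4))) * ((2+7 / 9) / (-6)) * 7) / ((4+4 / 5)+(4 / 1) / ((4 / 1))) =-43750/10179 = -4.30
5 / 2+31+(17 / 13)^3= 157025/4394 = 35.74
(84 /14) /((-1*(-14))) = 3/7 = 0.43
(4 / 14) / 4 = 1/14 = 0.07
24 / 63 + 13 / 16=401/336 = 1.19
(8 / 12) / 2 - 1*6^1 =-17/3 = -5.67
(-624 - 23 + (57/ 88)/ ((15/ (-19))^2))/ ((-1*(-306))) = -4263341/2019600 = -2.11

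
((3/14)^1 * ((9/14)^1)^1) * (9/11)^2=2187/23716 = 0.09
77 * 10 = 770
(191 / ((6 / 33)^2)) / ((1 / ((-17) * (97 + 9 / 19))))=-9574035.84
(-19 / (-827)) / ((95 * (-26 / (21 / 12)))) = -7/430040 = 0.00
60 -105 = -45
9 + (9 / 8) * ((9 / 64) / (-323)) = 1488303/165376 = 9.00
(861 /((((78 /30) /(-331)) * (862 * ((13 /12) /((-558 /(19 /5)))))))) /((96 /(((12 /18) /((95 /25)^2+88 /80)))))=788814375/102411634 = 7.70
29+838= 867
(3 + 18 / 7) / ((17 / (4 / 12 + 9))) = 3.06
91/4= 22.75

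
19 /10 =1.90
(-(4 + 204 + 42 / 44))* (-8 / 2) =9194/11 = 835.82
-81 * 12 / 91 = -972/91 = -10.68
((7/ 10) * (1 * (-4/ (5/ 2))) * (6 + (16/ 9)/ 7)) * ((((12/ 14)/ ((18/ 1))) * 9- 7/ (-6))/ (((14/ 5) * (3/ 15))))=-26398/1323 = -19.95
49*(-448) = -21952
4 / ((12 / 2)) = 2/3 = 0.67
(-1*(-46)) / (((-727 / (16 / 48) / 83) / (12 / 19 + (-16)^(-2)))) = -5900719/5304192 = -1.11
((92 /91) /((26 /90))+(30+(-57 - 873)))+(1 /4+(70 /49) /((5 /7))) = -4231593/4732 = -894.25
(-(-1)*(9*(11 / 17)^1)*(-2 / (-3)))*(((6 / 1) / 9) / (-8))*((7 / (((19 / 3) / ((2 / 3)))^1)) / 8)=-77/2584 = -0.03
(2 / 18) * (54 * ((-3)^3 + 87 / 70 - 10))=-7509/35 = -214.54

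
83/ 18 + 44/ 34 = 1807/306 = 5.91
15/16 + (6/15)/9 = 707/720 = 0.98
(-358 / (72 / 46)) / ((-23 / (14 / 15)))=1253/135 = 9.28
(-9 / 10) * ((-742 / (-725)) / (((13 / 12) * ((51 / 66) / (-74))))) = 65230704/801125 = 81.42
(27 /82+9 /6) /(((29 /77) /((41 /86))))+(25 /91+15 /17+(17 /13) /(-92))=613793829/177478028 = 3.46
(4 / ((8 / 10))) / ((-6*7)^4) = 5/3111696 = 0.00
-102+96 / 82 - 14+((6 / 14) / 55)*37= -1808029/15785 = -114.54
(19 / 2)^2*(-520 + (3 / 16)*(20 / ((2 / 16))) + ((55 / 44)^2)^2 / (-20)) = -181180485/4096 = -44233.52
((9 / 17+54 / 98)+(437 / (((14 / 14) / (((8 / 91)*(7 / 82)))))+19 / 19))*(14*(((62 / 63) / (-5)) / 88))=-6706633/39959010 = -0.17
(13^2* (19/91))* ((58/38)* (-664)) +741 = -245141/7 = -35020.14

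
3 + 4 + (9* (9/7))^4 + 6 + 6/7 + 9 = 43101601/2401 = 17951.52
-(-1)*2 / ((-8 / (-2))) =1/2 = 0.50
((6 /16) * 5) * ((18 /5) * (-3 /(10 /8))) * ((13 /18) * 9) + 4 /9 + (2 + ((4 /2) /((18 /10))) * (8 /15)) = -27611/270 = -102.26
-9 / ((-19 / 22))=198/19 = 10.42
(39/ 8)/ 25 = 39/200 = 0.20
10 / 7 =1.43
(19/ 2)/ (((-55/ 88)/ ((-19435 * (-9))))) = -2658708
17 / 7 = 2.43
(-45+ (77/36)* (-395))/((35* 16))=-6407/4032 = -1.59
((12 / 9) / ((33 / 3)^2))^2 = 16/131769 = 0.00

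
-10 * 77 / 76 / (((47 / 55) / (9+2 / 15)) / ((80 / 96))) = -2900975/32148 = -90.24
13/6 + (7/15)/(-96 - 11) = 6941/3210 = 2.16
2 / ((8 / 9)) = 9/4 = 2.25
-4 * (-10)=40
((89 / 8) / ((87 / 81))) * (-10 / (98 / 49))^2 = 258.94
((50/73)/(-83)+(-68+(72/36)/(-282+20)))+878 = 642907881/793729 = 809.98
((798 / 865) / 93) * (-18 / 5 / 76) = -63/134075 = 0.00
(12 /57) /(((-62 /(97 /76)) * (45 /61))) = -5917/1007190 = -0.01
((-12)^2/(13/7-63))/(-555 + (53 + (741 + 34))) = -12/1391 = -0.01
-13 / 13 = -1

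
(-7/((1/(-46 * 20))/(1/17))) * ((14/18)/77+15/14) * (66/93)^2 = 30339760/147033 = 206.35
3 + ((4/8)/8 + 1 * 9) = 193/16 = 12.06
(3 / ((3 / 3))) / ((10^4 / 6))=9/5000 = 0.00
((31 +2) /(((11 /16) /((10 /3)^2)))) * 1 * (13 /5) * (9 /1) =12480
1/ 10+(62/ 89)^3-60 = -419893151/7049690 = -59.56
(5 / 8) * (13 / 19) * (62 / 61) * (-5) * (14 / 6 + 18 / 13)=-8.08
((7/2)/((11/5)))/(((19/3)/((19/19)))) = 0.25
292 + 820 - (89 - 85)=1108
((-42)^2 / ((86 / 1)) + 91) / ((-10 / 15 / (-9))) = 129465/86 = 1505.41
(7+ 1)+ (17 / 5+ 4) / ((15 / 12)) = 348/25 = 13.92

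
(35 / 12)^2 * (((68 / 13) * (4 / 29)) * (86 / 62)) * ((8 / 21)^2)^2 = 0.18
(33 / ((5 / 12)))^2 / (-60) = -13068/125 = -104.54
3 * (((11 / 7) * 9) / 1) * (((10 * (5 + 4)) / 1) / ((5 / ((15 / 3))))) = 26730/7 = 3818.57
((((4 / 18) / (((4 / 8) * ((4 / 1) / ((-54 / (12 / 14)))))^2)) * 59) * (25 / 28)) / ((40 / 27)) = 501795/64 = 7840.55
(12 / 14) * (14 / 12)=1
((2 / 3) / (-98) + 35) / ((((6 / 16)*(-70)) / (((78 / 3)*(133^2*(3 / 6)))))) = -306549.74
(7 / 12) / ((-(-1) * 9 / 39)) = 91/36 = 2.53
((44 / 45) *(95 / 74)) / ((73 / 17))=7106/24309 = 0.29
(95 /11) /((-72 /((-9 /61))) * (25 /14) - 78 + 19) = 665/62557 = 0.01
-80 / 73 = -1.10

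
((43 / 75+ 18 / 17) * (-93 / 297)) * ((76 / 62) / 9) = -0.07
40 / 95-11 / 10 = -129/190 = -0.68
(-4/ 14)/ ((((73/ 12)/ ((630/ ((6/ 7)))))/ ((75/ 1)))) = -189000/73 = -2589.04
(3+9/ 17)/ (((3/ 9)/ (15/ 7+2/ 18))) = 2840/119 = 23.87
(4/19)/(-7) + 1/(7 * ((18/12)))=26/399 = 0.07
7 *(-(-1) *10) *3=210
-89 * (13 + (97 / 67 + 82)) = -575118/67 = -8583.85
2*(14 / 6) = 14/3 = 4.67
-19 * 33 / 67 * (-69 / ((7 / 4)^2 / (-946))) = -654828768/3283 = -199460.48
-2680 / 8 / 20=-67/4 = -16.75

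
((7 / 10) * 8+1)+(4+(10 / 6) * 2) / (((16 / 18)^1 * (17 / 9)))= 3729/340 = 10.97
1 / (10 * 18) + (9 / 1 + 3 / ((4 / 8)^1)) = 2701/180 = 15.01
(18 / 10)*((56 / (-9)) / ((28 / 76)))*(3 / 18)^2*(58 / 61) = -2204/2745 = -0.80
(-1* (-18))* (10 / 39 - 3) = -642/13 = -49.38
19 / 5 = 3.80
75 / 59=1.27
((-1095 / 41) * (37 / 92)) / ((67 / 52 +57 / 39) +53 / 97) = -3.26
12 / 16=3/4 = 0.75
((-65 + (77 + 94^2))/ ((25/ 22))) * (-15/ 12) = -48664/5 = -9732.80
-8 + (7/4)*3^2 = 31/4 = 7.75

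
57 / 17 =3.35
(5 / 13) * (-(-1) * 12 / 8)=15/26 = 0.58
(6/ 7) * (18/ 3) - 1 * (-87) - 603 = -3576/7 = -510.86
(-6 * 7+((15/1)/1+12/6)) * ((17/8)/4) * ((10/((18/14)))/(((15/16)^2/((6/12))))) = -4760/81 = -58.77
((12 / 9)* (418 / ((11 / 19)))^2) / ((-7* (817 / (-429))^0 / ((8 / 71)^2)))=-133448704/105861 = -1260.60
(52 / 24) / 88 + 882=465709/528 = 882.02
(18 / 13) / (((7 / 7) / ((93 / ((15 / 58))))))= 497.91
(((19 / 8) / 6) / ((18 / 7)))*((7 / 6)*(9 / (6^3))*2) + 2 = 125347/62208 = 2.01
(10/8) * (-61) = -305/4 = -76.25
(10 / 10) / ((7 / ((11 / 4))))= 11/28 = 0.39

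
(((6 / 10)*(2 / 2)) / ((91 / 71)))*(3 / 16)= 639/7280 = 0.09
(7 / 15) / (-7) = -0.07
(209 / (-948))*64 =-3344/237 = -14.11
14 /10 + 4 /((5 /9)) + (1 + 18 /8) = 237/20 = 11.85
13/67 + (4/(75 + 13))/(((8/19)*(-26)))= 58215/306592 = 0.19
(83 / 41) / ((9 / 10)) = 830/369 = 2.25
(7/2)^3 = 343/8 = 42.88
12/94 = 6/47 = 0.13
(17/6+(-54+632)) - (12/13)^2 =579.98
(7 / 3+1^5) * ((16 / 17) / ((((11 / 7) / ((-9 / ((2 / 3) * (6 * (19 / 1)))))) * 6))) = -0.04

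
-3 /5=-0.60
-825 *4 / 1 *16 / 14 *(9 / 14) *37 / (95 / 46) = -40439520/931 = -43436.65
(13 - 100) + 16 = -71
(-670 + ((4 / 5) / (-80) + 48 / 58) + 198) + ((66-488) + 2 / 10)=-2589649/2900 = -892.98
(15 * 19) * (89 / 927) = 8455/309 = 27.36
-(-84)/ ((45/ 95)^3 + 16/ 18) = 5185404/61433 = 84.41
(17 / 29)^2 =289/841 = 0.34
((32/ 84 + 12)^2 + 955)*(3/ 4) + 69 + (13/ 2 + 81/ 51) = 908.30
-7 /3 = -2.33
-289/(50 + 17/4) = -1156/217 = -5.33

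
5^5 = 3125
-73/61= -1.20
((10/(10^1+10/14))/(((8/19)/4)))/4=133/60 = 2.22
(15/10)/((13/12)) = 18/13 = 1.38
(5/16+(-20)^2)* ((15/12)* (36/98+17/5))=844545/448 = 1885.15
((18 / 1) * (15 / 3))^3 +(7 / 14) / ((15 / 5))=4374001/6 = 729000.17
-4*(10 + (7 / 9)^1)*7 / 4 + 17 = -526/9 = -58.44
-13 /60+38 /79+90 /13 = 442889/61620 = 7.19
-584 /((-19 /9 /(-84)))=-441504/19 = -23237.05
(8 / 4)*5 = 10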